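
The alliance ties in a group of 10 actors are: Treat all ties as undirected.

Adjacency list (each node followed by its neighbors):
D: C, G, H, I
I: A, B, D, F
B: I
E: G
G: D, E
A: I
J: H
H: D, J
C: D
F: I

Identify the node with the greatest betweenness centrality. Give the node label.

Unnormalized betweenness of each node: A:0, B:0, C:0, D:28, E:0, F:0, G:8, H:8, I:21, J:0.
D has the largest value, 28, making it the main broker — the node through which the most shortest paths run.

D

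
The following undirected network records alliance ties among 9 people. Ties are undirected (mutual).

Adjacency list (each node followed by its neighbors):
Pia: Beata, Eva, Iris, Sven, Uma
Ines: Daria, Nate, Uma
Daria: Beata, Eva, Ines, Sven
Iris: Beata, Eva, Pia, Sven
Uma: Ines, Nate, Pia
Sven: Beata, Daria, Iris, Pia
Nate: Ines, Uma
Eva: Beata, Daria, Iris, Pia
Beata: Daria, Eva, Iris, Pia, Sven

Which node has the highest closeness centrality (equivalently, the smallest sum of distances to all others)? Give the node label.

Pia

Farness (sum of distances to all others) for each node — Beata:12, Daria:12, Eva:13, Ines:14, Iris:14, Nate:18, Pia:11, Sven:13, Uma:13.
The smallest farness is 11, for Pia, so Pia has the highest closeness.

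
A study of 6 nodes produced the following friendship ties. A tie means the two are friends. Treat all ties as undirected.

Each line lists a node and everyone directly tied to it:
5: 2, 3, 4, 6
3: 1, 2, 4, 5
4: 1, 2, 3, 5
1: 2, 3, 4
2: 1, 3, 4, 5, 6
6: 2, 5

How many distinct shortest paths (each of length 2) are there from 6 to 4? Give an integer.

2

The shortest distance is 2. The length-2 paths are: 6–5–4; 6–2–4.
That gives 2 distinct shortest paths.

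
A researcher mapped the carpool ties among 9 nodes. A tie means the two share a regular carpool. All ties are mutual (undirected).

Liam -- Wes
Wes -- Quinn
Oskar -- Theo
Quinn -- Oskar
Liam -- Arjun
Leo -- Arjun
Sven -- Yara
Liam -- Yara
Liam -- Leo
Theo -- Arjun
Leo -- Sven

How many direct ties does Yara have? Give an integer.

Yara is directly tied to Liam and Sven. That is 2 neighbors, so the degree of Yara is 2.

2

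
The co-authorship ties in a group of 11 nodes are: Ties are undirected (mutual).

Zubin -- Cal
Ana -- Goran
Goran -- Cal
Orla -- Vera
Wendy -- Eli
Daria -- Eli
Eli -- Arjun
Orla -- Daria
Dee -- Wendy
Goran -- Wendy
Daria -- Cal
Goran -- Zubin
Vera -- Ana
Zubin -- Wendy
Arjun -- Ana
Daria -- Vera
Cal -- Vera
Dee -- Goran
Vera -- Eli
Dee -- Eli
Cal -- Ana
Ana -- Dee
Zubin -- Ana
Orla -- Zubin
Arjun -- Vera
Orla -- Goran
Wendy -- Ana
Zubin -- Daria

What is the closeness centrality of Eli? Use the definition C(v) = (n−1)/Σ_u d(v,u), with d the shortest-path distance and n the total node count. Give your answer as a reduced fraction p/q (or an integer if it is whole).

Distances from Eli: Ana:2, Arjun:1, Cal:2, Daria:1, Dee:1, Goran:2, Orla:2, Vera:1, Wendy:1, Zubin:2. Sum = 15.
n = 11, so closeness = 10/15 = 2/3.

2/3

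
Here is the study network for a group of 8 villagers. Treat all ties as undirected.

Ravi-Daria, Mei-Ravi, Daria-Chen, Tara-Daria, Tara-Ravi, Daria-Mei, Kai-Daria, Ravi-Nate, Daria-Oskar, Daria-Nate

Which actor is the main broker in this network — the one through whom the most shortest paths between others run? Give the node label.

Unnormalized betweenness of each node: Chen:0, Daria:33/2, Kai:0, Mei:0, Nate:0, Oskar:0, Ravi:3/2, Tara:0.
Daria has the largest value, 33/2, making it the main broker — the node through which the most shortest paths run.

Daria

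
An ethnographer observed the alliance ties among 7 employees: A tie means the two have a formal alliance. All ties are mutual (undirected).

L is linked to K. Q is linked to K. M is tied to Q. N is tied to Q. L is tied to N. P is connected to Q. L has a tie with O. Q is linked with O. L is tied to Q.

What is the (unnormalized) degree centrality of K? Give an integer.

K is directly tied to L and Q. That is 2 neighbors, so the degree of K is 2.

2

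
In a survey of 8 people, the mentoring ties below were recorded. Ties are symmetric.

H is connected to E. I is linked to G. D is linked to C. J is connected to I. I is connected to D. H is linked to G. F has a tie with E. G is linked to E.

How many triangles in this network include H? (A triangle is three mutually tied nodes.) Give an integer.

1

H's neighbors: E and G.
Neighbor pairs that are themselves tied: H–E–G. Each forms one triangle with H, for 1 in total.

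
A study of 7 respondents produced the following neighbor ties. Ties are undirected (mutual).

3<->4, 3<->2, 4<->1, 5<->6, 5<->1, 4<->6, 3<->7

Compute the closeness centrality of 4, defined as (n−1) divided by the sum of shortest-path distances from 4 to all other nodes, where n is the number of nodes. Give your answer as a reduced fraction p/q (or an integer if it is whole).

2/3

Distances from 4: 1:1, 2:2, 3:1, 5:2, 6:1, 7:2. Sum = 9.
n = 7, so closeness = 6/9 = 2/3.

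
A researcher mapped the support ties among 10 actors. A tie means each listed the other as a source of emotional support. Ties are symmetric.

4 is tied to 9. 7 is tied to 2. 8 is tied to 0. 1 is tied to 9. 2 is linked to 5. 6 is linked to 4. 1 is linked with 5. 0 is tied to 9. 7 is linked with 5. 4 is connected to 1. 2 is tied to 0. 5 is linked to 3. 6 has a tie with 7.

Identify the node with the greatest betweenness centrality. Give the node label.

Unnormalized betweenness of each node: 0:29/3, 1:14/3, 2:22/3, 3:0, 4:10/3, 5:32/3, 6:5/3, 7:13/3, 8:0, 9:16/3.
5 has the largest value, 32/3, making it the main broker — the node through which the most shortest paths run.

5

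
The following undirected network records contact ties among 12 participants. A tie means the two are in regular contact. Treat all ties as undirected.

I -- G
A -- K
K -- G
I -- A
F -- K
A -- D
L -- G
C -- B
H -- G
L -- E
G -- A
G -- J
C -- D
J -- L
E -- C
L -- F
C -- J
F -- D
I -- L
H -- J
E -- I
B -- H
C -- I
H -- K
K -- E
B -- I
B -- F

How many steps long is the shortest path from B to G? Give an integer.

2

One shortest route is B – H – G, which uses 2 edges, and B and G are not directly tied, so nothing shorter exists. So d(B,G) = 2.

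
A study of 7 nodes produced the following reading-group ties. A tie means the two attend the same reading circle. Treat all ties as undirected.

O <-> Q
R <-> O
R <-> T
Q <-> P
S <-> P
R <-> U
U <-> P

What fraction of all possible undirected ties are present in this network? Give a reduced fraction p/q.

There are 7 edges and 7 nodes, so the maximum possible is C(7,2) = 21.
Density = 7/21 = 1/3.

1/3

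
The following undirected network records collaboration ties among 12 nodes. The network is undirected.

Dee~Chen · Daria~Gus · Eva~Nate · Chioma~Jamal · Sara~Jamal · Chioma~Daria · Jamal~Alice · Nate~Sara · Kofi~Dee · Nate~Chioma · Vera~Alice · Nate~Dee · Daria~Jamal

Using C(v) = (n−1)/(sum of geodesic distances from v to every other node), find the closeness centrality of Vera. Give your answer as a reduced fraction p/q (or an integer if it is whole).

Distances from Vera: Alice:1, Chen:6, Chioma:3, Daria:3, Dee:5, Eva:5, Gus:4, Jamal:2, Kofi:6, Nate:4, Sara:3. Sum = 42.
n = 12, so closeness = 11/42.

11/42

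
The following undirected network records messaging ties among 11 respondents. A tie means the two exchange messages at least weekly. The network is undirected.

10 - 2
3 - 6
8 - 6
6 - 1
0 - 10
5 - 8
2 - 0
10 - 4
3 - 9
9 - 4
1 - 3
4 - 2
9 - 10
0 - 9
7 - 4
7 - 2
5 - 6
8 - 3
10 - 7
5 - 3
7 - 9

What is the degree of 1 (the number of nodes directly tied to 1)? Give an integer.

2

1 is directly tied to 3 and 6. That is 2 neighbors, so the degree of 1 is 2.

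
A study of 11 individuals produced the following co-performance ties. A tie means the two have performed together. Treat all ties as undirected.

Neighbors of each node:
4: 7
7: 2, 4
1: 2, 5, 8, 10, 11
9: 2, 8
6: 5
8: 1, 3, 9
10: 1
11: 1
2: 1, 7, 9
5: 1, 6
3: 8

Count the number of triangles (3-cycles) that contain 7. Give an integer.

0

7's neighbors are 2 and 4, but none of them are tied to each other, so no triangle contains 7.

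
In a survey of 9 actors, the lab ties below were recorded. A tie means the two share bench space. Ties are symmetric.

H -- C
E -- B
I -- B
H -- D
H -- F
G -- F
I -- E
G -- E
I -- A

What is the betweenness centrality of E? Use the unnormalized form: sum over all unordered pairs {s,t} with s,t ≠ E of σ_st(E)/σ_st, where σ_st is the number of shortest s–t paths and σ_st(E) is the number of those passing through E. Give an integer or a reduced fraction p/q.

15

Pairs whose geodesics pass through E — G–A: 1; G–I: 1; G–B: 1; A–F: 1; A–D: 1; A–C: 1; A–H: 1; I–F: 1; I–D: 1; I–C: 1; I–H: 1; F–B: 1; D–B: 1; B–C: 1 … (+1 more pairs).
All other pairs contribute 0.
Summing the contributions gives betweenness(E) = 15.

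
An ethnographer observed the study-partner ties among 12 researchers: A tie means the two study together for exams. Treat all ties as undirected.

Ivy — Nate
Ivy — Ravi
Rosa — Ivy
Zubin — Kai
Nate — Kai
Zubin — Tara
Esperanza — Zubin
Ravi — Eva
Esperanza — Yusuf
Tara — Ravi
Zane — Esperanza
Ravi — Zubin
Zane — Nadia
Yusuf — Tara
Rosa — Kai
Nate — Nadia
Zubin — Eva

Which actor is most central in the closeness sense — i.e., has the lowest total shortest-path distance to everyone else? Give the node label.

Farness (sum of distances to all others) for each node — Esperanza:22, Eva:26, Ivy:22, Kai:21, Nadia:28, Nate:24, Ravi:20, Rosa:28, Tara:24, Yusuf:28, Zane:27, Zubin:18.
The smallest farness is 18, for Zubin, so Zubin has the highest closeness.

Zubin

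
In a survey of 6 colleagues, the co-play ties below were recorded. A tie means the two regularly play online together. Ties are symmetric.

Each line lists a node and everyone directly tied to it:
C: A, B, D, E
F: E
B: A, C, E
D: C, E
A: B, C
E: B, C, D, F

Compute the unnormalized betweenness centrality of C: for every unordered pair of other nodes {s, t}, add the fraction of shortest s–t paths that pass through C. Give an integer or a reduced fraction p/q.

Pairs whose geodesics pass through C — E–A: 1/2; D–B: 1/2; D–A: 1; F–A: 1/2.
All other pairs contribute 0.
Summing the contributions gives betweenness(C) = 5/2.

5/2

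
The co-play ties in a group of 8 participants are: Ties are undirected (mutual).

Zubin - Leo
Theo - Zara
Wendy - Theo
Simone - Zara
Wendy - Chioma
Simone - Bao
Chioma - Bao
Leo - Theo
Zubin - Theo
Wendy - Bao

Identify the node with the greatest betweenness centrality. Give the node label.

Unnormalized betweenness of each node: Bao:5/2, Chioma:0, Leo:0, Simone:3/2, Theo:23/2, Wendy:13/2, Zara:3, Zubin:0.
Theo has the largest value, 23/2, making it the main broker — the node through which the most shortest paths run.

Theo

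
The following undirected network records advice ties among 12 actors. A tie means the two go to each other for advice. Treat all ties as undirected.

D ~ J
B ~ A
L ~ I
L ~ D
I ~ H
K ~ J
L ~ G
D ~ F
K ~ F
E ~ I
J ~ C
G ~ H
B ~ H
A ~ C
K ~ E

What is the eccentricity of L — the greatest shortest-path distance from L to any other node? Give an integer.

Distances from L: A:4, B:3, C:3, D:1, E:2, F:2, G:1, H:2, I:1, J:2, K:3.
The largest is 4 (to A), so the eccentricity of L is 4.

4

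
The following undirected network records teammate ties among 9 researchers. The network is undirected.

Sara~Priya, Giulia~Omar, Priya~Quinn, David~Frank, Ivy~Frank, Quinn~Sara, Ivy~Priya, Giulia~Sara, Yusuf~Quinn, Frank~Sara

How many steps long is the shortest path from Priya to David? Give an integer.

One shortest route is Priya – Ivy – Frank – David, which uses 3 edges, and at distance 2 from Priya we only reach {Frank, Giulia, Yusuf}, which does not include David. So d(Priya,David) = 3.

3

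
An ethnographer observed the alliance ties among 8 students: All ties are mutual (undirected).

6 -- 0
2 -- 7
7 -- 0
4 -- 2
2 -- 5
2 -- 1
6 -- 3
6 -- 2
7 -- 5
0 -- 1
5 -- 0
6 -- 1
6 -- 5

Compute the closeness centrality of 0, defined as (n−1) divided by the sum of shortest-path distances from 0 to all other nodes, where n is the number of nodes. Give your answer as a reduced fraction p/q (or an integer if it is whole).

Distances from 0: 1:1, 2:2, 3:2, 4:3, 5:1, 6:1, 7:1. Sum = 11.
n = 8, so closeness = 7/11.

7/11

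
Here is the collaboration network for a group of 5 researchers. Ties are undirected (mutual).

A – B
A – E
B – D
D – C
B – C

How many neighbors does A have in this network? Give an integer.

A is directly tied to B and E. That is 2 neighbors, so the degree of A is 2.

2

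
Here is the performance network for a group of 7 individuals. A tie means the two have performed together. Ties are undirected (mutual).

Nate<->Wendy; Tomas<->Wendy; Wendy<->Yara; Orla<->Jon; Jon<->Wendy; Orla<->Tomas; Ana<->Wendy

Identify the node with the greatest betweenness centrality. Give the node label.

Unnormalized betweenness of each node: Ana:0, Jon:2, Nate:0, Orla:1/2, Tomas:2, Wendy:25/2, Yara:0.
Wendy has the largest value, 25/2, making it the main broker — the node through which the most shortest paths run.

Wendy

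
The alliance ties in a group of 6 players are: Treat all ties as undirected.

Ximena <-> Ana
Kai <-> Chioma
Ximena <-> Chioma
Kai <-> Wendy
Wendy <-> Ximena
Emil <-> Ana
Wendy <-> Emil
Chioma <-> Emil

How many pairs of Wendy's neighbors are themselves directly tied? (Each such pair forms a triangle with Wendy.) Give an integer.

Wendy's neighbors are Emil, Kai, and Ximena, but none of them are tied to each other, so no triangle contains Wendy.

0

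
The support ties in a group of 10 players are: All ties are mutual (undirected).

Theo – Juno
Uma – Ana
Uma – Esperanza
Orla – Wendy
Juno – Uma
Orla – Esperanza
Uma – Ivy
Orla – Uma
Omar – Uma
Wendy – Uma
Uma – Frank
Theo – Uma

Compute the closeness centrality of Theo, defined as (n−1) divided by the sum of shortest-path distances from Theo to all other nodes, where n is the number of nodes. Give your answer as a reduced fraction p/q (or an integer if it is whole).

Distances from Theo: Ana:2, Esperanza:2, Frank:2, Ivy:2, Juno:1, Omar:2, Orla:2, Uma:1, Wendy:2. Sum = 16.
n = 10, so closeness = 9/16.

9/16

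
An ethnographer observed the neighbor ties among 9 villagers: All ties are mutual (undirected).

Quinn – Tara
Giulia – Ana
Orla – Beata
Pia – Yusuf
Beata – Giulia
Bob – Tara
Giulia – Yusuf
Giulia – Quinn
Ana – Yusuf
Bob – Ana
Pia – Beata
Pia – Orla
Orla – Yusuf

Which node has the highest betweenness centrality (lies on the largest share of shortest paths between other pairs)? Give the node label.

Giulia

Unnormalized betweenness of each node: Ana:37/6, Beata:8/3, Bob:13/6, Giulia:61/6, Orla:1/3, Pia:1/3, Quinn:23/6, Tara:1, Yusuf:22/3.
Giulia has the largest value, 61/6, making it the main broker — the node through which the most shortest paths run.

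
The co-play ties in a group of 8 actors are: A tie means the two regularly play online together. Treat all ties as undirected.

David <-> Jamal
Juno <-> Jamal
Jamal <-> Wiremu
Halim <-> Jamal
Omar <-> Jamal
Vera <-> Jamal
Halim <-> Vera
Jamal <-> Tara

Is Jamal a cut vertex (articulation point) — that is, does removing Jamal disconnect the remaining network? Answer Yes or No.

Yes

Removing Jamal leaves {David} with no path to {Omar}, so the network splits into 6 components. Jamal is a cut vertex.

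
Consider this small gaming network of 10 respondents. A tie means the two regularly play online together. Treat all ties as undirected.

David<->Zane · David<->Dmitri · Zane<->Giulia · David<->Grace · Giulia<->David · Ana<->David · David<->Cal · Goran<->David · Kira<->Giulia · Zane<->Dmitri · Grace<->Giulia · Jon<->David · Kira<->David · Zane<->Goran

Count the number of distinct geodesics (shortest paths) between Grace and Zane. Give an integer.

The shortest distance is 2. The length-2 paths are: Grace–David–Zane; Grace–Giulia–Zane.
That gives 2 distinct shortest paths.

2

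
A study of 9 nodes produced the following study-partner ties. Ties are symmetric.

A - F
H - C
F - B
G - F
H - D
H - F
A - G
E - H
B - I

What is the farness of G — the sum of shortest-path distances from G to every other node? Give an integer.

18

Distances from G: A:1, B:2, C:3, D:3, E:3, F:1, H:2, I:3.
Sum = 1 + 2 + 3 + 3 + 3 + 1 + 2 + 3 = 18.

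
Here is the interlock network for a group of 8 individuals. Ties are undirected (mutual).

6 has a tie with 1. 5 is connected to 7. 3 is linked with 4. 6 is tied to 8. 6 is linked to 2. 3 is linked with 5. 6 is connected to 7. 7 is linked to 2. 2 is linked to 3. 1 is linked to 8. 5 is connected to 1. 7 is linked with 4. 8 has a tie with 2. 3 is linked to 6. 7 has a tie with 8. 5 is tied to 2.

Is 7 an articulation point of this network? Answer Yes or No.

Even without 7, every remaining node can still reach every other (the residual graph is connected), so 7 is not a cut vertex.

No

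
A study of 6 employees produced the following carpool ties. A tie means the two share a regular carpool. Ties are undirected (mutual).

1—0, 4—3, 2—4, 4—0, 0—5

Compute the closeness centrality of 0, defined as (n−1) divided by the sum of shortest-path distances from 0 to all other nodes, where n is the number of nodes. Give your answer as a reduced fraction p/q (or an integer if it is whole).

Distances from 0: 1:1, 2:2, 3:2, 4:1, 5:1. Sum = 7.
n = 6, so closeness = 5/7.

5/7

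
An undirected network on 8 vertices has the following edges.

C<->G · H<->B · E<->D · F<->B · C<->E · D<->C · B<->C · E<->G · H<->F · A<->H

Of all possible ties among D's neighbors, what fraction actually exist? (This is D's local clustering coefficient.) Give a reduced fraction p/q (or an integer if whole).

1

D's neighbors: C and E (k = 2).
Possible neighbor pairs: C(2,2) = 1. Edges among them: C–E → e = 1.
Clustering(D) = 1/1.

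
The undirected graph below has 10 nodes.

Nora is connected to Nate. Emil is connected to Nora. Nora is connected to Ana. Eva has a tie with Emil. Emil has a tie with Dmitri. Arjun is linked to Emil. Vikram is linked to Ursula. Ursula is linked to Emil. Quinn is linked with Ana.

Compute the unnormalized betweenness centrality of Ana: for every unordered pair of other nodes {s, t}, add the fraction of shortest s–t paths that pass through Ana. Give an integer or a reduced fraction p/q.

8

Pairs whose geodesics pass through Ana — Dmitri–Quinn: 1; Nate–Quinn: 1; Vikram–Quinn: 1; Ursula–Quinn: 1; Eva–Quinn: 1; Nora–Quinn: 1; Quinn–Emil: 1; Quinn–Arjun: 1.
All other pairs contribute 0.
Summing the contributions gives betweenness(Ana) = 8.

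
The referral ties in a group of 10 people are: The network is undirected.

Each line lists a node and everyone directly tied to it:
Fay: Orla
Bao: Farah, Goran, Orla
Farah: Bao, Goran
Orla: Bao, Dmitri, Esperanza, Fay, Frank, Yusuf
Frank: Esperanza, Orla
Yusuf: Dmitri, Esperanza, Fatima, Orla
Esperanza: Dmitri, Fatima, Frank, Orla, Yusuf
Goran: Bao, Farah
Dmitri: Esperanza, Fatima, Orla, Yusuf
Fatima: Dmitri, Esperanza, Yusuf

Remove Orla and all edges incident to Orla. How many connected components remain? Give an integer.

Without Orla, the remaining ties split the others into: {Bao, Farah, Goran}; {Dmitri, Esperanza, Fatima, Frank, Yusuf}; {Fay}.
That's 3 separate components.

3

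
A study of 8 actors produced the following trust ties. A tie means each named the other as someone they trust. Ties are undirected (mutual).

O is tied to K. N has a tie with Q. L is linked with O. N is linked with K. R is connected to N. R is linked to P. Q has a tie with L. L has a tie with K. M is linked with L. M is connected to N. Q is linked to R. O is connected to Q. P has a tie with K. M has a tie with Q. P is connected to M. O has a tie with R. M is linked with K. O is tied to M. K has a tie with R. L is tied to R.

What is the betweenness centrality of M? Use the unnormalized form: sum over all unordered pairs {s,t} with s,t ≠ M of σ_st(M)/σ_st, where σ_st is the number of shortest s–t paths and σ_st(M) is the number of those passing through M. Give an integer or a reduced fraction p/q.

11/5

Pairs whose geodesics pass through M — Q–K: 1/5; Q–P: 1/2; O–N: 1/4; O–P: 1/3; L–N: 1/4; L–P: 1/3; N–P: 1/3.
All other pairs contribute 0.
Summing the contributions gives betweenness(M) = 11/5.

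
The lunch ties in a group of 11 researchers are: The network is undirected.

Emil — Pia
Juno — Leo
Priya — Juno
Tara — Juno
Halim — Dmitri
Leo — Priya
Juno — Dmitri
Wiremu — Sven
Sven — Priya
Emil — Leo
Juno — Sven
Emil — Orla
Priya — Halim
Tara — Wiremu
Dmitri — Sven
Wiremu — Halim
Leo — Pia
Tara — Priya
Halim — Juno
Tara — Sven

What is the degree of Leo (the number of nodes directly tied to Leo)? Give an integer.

Leo is directly tied to Emil, Juno, Pia, and Priya. That is 4 neighbors, so the degree of Leo is 4.

4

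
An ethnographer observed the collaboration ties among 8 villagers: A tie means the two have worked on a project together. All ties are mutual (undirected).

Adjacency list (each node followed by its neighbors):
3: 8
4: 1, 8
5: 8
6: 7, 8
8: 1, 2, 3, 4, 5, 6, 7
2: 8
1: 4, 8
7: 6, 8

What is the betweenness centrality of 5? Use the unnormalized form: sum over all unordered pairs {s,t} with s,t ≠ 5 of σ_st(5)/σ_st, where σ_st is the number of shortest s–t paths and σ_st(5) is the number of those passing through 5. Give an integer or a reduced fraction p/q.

No shortest path between any pair of other nodes passes through 5.
Summing the contributions gives betweenness(5) = 0.

0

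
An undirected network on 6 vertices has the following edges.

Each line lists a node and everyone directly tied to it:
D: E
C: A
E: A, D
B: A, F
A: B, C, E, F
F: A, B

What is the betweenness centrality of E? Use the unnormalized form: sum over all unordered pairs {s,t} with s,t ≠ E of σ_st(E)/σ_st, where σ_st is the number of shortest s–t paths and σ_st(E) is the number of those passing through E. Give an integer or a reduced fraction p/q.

4

Pairs whose geodesics pass through E — F–D: 1; B–D: 1; D–C: 1; D–A: 1.
All other pairs contribute 0.
Summing the contributions gives betweenness(E) = 4.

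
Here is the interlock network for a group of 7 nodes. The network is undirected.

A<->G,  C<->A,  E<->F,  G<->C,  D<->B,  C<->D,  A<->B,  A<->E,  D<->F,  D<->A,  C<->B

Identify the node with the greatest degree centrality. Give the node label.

Degrees — A:5, B:3, C:4, D:4, E:2, F:2, G:2.
The maximum is 5, attained only by A.

A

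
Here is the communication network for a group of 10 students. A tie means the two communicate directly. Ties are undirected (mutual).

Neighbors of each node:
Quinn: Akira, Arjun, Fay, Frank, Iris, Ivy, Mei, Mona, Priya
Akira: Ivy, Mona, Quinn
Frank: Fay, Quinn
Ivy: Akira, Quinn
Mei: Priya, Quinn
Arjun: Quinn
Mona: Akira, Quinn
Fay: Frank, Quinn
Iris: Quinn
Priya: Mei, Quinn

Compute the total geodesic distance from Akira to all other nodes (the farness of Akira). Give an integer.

Distances from Akira: Arjun:2, Fay:2, Frank:2, Iris:2, Ivy:1, Mei:2, Mona:1, Priya:2, Quinn:1.
Sum = 2 + 2 + 2 + 2 + 1 + 2 + 1 + 2 + 1 = 15.

15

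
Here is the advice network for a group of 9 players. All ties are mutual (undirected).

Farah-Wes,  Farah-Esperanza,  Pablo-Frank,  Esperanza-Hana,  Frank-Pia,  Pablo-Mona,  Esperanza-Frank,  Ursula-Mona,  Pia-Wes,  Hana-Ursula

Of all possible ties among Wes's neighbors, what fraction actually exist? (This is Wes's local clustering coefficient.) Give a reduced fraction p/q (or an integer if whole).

0

Wes's neighbors: Farah and Pia (k = 2).
Possible neighbor pairs: C(2,2) = 1. Edges among them: none → e = 0.
Clustering(Wes) = 0/1.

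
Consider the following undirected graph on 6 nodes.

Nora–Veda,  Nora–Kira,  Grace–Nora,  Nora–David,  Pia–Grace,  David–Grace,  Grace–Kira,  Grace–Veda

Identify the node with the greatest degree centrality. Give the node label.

Degrees — David:2, Grace:5, Kira:2, Nora:4, Pia:1, Veda:2.
The maximum is 5, attained only by Grace.

Grace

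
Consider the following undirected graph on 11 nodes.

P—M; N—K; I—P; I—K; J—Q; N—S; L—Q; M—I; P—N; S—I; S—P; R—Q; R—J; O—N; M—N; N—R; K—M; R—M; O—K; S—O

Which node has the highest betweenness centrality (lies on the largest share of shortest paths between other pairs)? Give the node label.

Unnormalized betweenness of each node: I:1, J:0, K:5/4, L:0, M:103/12, N:14, O:1/3, P:7/12, Q:9, R:21, S:5/4.
R has the largest value, 21, making it the main broker — the node through which the most shortest paths run.

R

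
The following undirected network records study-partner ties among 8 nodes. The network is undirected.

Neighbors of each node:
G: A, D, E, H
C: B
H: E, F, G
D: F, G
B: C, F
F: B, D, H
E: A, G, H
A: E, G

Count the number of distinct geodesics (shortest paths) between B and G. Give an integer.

2

The shortest distance is 3. The length-3 paths are: B–F–H–G; B–F–D–G.
That gives 2 distinct shortest paths.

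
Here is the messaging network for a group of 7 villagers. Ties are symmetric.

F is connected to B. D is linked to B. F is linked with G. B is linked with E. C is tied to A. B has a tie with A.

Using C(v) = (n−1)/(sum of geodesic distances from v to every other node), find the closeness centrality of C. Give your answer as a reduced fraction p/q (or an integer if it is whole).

3/8

Distances from C: A:1, B:2, D:3, E:3, F:3, G:4. Sum = 16.
n = 7, so closeness = 6/16 = 3/8.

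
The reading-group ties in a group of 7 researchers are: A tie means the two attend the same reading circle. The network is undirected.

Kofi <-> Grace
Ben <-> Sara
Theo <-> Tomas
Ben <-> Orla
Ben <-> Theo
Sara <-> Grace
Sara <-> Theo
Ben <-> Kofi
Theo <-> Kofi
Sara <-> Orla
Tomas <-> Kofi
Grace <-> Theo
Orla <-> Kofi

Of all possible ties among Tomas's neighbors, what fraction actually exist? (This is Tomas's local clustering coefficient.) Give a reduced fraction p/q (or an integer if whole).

Tomas's neighbors: Kofi and Theo (k = 2).
Possible neighbor pairs: C(2,2) = 1. Edges among them: Kofi–Theo → e = 1.
Clustering(Tomas) = 1/1.

1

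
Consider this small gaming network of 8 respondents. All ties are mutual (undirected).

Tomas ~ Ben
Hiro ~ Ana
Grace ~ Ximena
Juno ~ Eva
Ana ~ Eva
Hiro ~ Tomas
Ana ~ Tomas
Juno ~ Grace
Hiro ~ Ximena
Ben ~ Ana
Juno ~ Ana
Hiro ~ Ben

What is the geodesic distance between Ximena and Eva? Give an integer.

3

One shortest route is Ximena – Grace – Juno – Eva, which uses 3 edges, and at distance 2 from Ximena we only reach {Ana, Ben, Juno, Tomas}, which does not include Eva. So d(Ximena,Eva) = 3.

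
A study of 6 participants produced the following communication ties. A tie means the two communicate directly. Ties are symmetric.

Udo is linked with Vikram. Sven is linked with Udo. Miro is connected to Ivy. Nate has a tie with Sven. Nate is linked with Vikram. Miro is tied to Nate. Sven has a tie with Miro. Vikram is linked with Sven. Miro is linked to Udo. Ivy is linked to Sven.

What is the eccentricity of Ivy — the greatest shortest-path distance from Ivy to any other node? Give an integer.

2

Distances from Ivy: Miro:1, Nate:2, Sven:1, Udo:2, Vikram:2.
The largest is 2 (to Udo, Nate, and Vikram), so the eccentricity of Ivy is 2.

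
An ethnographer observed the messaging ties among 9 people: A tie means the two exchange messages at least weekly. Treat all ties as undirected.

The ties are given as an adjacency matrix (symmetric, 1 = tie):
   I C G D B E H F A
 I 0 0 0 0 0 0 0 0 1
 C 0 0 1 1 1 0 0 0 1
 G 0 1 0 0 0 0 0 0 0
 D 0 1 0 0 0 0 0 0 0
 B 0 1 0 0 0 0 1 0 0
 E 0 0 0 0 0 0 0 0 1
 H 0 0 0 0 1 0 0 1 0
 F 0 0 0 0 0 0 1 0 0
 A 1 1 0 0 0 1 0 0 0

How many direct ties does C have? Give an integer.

C is directly tied to A, B, D, and G. That is 4 neighbors, so the degree of C is 4.

4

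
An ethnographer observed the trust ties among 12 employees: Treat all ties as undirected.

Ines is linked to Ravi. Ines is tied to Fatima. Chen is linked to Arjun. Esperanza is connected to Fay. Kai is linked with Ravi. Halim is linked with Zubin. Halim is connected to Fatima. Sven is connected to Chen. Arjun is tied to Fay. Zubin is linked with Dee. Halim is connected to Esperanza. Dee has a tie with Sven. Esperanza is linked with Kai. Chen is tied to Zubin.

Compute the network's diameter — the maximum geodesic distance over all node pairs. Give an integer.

6

Eccentricity of each node (its greatest distance to any other): Arjun:5, Chen:5, Dee:5, Esperanza:4, Fatima:4, Fay:4, Halim:3, Ines:5, Kai:5, Ravi:6, Sven:6, Zubin:4.
The maximum eccentricity is 6, realized for instance by the pair Ravi–Sven via Ravi – Ines – Fatima – Halim – Zubin – Dee – Sven. So the diameter is 6.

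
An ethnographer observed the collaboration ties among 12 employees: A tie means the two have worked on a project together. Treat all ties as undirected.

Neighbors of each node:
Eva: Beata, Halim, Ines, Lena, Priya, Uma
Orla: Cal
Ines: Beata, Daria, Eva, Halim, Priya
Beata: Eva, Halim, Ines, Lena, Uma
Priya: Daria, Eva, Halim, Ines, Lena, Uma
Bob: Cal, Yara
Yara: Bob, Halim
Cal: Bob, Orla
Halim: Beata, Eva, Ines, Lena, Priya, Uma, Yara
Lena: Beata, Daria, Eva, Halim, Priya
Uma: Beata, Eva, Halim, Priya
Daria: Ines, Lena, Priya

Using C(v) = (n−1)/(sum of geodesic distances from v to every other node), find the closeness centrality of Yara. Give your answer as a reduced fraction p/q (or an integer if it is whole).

Distances from Yara: Beata:2, Bob:1, Cal:2, Daria:3, Eva:2, Halim:1, Ines:2, Lena:2, Orla:3, Priya:2, Uma:2. Sum = 22.
n = 12, so closeness = 11/22 = 1/2.

1/2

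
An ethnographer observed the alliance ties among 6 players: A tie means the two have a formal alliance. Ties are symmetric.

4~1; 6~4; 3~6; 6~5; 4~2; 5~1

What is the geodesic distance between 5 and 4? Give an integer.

2

One shortest route is 5 – 6 – 4, which uses 2 edges, and 5 and 4 are not directly tied, so nothing shorter exists. So d(5,4) = 2.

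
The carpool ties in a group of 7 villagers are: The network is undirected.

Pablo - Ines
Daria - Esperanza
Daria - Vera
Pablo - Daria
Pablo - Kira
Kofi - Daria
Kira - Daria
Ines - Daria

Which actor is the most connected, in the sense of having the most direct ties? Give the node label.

Degrees — Daria:6, Esperanza:1, Ines:2, Kira:2, Kofi:1, Pablo:3, Vera:1.
The maximum is 6, attained only by Daria.

Daria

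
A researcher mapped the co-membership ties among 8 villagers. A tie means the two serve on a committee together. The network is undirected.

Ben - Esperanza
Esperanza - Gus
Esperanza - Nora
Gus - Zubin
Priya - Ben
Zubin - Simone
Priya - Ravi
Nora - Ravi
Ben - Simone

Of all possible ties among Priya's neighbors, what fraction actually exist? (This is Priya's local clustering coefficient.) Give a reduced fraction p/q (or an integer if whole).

0

Priya's neighbors: Ben and Ravi (k = 2).
Possible neighbor pairs: C(2,2) = 1. Edges among them: none → e = 0.
Clustering(Priya) = 0/1.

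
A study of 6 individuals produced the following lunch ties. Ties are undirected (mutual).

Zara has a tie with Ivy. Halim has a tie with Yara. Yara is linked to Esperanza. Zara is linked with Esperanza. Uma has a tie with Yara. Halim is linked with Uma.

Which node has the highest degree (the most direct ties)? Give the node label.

Degrees — Esperanza:2, Halim:2, Ivy:1, Uma:2, Yara:3, Zara:2.
The maximum is 3, attained only by Yara.

Yara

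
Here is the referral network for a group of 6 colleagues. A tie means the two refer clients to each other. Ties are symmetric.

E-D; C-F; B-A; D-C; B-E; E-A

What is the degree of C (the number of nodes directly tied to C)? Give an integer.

2

C is directly tied to D and F. That is 2 neighbors, so the degree of C is 2.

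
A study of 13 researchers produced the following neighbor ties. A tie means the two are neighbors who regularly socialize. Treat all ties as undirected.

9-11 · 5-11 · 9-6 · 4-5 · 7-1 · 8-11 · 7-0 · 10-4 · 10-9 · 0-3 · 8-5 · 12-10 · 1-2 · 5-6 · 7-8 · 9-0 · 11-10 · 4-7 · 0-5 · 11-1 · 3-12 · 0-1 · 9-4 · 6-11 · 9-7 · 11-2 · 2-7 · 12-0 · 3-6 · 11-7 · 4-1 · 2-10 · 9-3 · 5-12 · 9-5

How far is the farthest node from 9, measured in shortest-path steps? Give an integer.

Distances from 9: 0:1, 1:2, 2:2, 3:1, 4:1, 5:1, 6:1, 7:1, 8:2, 10:1, 11:1, 12:2.
The largest is 2 (to 1, 2, 8, and 12), so the eccentricity of 9 is 2.

2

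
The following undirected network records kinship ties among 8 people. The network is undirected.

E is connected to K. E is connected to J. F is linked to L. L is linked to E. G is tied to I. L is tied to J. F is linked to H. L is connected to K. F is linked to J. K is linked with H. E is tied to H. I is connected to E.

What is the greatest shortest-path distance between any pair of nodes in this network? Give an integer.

4

Eccentricity of each node (its greatest distance to any other): E:2, F:4, G:4, H:3, I:3, J:3, K:3, L:3.
The maximum eccentricity is 4, realized for instance by the pair F–G via F – H – E – I – G. So the diameter is 4.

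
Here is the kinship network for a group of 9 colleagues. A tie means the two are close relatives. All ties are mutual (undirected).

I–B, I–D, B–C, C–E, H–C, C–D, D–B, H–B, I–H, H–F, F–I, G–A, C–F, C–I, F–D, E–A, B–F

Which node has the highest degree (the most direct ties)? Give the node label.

Degrees — A:2, B:5, C:6, D:4, E:2, F:5, G:1, H:4, I:5.
The maximum is 6, attained only by C.

C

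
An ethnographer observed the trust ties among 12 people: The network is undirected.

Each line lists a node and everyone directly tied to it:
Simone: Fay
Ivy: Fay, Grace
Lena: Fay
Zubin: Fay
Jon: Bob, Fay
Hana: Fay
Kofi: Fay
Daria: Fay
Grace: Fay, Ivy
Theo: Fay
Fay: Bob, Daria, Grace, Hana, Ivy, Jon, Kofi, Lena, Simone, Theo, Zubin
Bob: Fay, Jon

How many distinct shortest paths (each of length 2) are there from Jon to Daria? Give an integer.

1

The shortest distance is 2, and the only length-2 path is Jon–Fay–Daria. So there is exactly 1 shortest path.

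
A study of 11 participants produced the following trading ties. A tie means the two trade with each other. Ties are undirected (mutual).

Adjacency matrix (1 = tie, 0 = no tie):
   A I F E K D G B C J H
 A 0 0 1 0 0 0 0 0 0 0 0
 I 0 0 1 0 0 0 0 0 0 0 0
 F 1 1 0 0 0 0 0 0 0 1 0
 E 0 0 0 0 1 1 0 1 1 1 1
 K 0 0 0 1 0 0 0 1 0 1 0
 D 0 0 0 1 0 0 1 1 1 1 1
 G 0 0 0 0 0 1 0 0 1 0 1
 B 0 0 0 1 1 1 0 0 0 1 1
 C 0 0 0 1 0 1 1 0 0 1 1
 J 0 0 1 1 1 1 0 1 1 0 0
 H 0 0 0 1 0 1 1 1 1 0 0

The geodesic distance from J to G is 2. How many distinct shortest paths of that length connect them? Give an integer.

The shortest distance is 2. The length-2 paths are: J–C–G; J–D–G.
That gives 2 distinct shortest paths.

2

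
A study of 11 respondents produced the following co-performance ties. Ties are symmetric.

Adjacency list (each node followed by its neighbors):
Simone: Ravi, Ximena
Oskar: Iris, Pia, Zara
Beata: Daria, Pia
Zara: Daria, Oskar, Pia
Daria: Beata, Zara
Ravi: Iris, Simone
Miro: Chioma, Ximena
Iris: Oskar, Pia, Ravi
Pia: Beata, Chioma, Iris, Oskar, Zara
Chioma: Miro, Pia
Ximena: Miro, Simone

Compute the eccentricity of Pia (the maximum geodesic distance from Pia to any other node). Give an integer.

3

Distances from Pia: Beata:1, Chioma:1, Daria:2, Iris:1, Miro:2, Oskar:1, Ravi:2, Simone:3, Ximena:3, Zara:1.
The largest is 3 (to Simone and Ximena), so the eccentricity of Pia is 3.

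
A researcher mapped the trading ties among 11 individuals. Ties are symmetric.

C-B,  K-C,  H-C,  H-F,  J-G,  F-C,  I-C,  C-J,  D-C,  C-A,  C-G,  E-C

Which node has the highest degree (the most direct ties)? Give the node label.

Degrees — A:1, B:1, C:10, D:1, E:1, F:2, G:2, H:2, I:1, J:2, K:1.
The maximum is 10, attained only by C.

C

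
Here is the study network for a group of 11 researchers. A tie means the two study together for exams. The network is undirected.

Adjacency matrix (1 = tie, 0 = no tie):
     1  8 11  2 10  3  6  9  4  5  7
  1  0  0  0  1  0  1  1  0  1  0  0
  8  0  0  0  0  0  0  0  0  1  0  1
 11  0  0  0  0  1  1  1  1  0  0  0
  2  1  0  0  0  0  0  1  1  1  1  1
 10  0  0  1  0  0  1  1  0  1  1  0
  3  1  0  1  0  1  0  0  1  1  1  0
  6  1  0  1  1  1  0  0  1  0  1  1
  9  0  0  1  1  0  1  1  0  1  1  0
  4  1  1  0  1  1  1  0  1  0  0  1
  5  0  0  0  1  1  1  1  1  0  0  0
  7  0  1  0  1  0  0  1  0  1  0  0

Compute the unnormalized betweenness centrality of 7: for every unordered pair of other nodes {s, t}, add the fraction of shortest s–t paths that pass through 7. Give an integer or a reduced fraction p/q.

137/60

Pairs whose geodesics pass through 7 — 8–11: 1/4; 8–2: 1/2; 8–6: 1; 8–5: 2/6; 6–4: 1/5.
All other pairs contribute 0.
Summing the contributions gives betweenness(7) = 137/60.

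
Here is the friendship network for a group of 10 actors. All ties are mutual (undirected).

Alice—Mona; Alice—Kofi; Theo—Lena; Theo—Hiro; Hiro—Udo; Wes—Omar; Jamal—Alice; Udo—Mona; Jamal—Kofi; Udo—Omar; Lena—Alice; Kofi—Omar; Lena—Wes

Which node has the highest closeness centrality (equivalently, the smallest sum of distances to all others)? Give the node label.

Farness (sum of distances to all others) for each node — Alice:15, Hiro:21, Jamal:21, Kofi:17, Lena:16, Mona:18, Omar:16, Theo:20, Udo:17, Wes:19.
The smallest farness is 15, for Alice, so Alice has the highest closeness.

Alice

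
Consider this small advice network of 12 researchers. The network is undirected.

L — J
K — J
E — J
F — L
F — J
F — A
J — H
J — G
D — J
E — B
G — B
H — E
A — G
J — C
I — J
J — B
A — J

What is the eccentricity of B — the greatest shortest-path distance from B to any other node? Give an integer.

2

Distances from B: A:2, C:2, D:2, E:1, F:2, G:1, H:2, I:2, J:1, K:2, L:2.
The largest is 2 (to H, D, A, I, F, K, L, and C), so the eccentricity of B is 2.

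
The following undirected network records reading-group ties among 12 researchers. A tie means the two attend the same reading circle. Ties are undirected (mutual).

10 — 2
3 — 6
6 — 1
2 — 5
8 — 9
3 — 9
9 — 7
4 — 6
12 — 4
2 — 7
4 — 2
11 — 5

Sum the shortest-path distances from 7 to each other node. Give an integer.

25

Distances from 7: 1:4, 2:1, 3:2, 4:2, 5:2, 6:3, 8:2, 9:1, 10:2, 11:3, 12:3.
Sum = 4 + 1 + 2 + 2 + 2 + 3 + 2 + 1 + 2 + 3 + 3 = 25.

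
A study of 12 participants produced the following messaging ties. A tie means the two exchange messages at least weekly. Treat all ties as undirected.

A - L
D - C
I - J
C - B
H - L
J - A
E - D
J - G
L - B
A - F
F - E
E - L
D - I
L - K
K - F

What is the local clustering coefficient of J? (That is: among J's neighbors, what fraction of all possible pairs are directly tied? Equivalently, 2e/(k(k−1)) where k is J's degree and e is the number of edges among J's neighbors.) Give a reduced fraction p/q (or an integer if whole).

J's neighbors: A, G, and I (k = 3).
Possible neighbor pairs: C(3,2) = 3. Edges among them: none → e = 0.
Clustering(J) = 0/3 = 0.

0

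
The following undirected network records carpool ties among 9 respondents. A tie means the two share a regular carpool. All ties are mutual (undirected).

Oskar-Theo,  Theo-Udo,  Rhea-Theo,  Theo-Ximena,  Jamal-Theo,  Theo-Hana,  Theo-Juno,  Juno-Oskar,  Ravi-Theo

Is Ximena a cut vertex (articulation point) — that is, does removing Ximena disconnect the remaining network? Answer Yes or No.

No

Even without Ximena, every remaining node can still reach every other (the residual graph is connected), so Ximena is not a cut vertex.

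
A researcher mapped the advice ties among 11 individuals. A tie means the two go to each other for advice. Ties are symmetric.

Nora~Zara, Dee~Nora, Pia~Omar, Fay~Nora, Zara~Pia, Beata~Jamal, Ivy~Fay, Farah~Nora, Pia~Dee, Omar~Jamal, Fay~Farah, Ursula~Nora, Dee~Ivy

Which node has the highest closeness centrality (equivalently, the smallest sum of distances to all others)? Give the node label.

Farness (sum of distances to all others) for each node — Beata:42, Dee:20, Farah:28, Fay:27, Ivy:26, Jamal:33, Nora:21, Omar:26, Pia:21, Ursula:30, Zara:22.
The smallest farness is 20, for Dee, so Dee has the highest closeness.

Dee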